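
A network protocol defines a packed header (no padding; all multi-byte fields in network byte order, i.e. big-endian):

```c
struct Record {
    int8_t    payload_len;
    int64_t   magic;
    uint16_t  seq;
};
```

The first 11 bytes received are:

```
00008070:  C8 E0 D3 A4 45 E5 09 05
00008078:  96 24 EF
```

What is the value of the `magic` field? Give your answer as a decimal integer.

`magic` follows `payload_len` (1 byte), so it starts at byte offset 1 and occupies 8 bytes.
Bytes at offsets 1..8: E0 D3 A4 45 E5 09 05 96.
Big-endian: lowest address holds the most-significant byte.
The bytes are already most-significant first: 0xE0D3A445E5090596.
Top bit is set, so as a signed 64-bit value this is 0xE0D3A445E5090596 − 2^64 = -2246271169025473130.

-2246271169025473130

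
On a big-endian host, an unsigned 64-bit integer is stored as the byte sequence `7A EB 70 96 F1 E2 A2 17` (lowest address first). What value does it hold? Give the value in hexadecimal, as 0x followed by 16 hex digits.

Big-endian stores the most-significant byte at the lowest address.
The bytes are already most-significant first: 0x7AEB7096F1E2A217.

0x7AEB7096F1E2A217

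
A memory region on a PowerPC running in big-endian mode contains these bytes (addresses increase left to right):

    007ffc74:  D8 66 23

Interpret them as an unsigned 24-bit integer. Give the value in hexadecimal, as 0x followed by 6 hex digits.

In big-endian order the high byte comes first in memory.
The bytes are already most-significant first: 0xD86623.

0xD86623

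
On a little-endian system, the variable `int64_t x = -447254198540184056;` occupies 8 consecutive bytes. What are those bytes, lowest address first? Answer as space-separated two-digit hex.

08 D6 B5 13 AD 08 CB F9

Two's complement of -447254198540184056 in 64 bits: 447254198540184056 = 0x0634F752EC4A29F8; invert → 0xF9CB08AD13B5D607; add 1 → 0xF9CB08AD13B5D608.
Split into bytes (most-significant first): F9 CB 08 AD 13 B5 D6 08.
Little-endian: lowest address holds the least-significant byte.
So at ascending addresses the bytes are 08 D6 B5 13 AD 08 CB F9.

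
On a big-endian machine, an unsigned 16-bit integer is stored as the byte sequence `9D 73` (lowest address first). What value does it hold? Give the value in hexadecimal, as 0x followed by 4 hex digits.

In big-endian order the high byte comes first in memory.
The bytes are already most-significant first: 0x9D73.

0x9D73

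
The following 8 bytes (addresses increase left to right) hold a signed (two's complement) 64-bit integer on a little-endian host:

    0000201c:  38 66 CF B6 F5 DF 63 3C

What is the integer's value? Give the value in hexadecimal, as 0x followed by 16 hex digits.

0x3C63DFF5B6CF6638

Little-endian: lowest address holds the least-significant byte.
Reassemble most-significant byte first: 3C 63 DF F5 B6 CF 66 38 → 0x3C63DFF5B6CF6638.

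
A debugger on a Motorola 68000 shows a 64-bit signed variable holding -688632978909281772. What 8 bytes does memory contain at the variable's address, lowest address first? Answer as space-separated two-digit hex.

F6 71 7B F4 47 7E 42 14

Two's complement of -688632978909281772 in 64 bits: 688632978909281772 = 0x098E840BB881BDEC; invert → 0xF6717BF4477E4213; add 1 → 0xF6717BF4477E4214.
Split into bytes (most-significant first): F6 71 7B F4 47 7E 42 14.
In big-endian order the high byte comes first in memory.
So the memory order matches the most-significant-first order: F6 71 7B F4 47 7E 42 14.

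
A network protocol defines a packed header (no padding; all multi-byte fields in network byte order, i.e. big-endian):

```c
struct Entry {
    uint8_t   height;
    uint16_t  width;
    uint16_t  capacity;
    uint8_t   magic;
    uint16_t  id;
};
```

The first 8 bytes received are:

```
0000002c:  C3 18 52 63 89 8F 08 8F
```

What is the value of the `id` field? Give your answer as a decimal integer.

`id` follows `height` (1 B), `width` (2 B), `capacity` (2 B), `magic` (1 B), so it starts at offset 1 + 2 + 2 + 1 = 6 and occupies 2 bytes.
Bytes at offsets 6..7: 08 8F.
Big-endian stores the most-significant byte at the lowest address.
The bytes are already most-significant first: 0x088F.
0x088F = 2191.

2191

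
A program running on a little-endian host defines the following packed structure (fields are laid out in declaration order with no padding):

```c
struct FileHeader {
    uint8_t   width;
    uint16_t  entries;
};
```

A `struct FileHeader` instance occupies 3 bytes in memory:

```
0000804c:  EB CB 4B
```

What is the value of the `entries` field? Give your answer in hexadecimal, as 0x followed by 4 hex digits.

`entries` follows `width` (1 byte), so it starts at byte offset 1 and occupies 2 bytes.
Bytes at offsets 1..2: CB 4B.
Little-endian stores the least-significant byte at the lowest address.
Reassemble most-significant byte first: 4B CB → 0x4BCB.

0x4BCB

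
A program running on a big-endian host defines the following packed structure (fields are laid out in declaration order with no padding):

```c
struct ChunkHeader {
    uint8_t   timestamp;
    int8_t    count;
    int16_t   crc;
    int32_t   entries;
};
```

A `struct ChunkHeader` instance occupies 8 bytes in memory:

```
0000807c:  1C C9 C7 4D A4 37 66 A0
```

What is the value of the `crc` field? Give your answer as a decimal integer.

-14515

`crc` follows `timestamp` (1 B), `count` (1 B), so it starts at offset 1 + 1 = 2 and occupies 2 bytes.
Bytes at offsets 2..3: C7 4D.
Big-endian stores the most-significant byte at the lowest address.
The bytes are already most-significant first: 0xC74D.
Top bit is set, so as a signed 16-bit value this is 0xC74D − 2^16 = -14515.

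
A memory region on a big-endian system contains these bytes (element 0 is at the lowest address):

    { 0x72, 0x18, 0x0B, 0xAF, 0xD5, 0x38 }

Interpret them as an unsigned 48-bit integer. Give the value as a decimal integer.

Big-endian stores the most-significant byte at the lowest address.
The bytes are already most-significant first: 0x72180BAFD538.
0x72180BAFD538 = 125447600854328.

125447600854328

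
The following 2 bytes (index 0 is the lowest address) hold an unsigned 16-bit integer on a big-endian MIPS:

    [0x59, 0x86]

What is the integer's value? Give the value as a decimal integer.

Big-endian: lowest address holds the most-significant byte.
The bytes are already most-significant first: 0x5986.
0x5986 = 22918.

22918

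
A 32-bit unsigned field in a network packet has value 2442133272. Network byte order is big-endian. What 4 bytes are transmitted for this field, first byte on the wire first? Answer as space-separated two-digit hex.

91 8F FF 18

2442133272 in hexadecimal, padded to 32 bits, is 0x918FFF18.
Split into bytes (most-significant first): 91 8F FF 18.
Big-endian: lowest address holds the most-significant byte.
So the memory order matches the most-significant-first order: 91 8F FF 18.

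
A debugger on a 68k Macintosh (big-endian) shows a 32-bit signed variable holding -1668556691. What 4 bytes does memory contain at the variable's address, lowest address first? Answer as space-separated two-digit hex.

Two's complement of -1668556691 in 32 bits: 1668556691 = 0x63742793; invert → 0x9C8BD86C; add 1 → 0x9C8BD86D.
Split into bytes (most-significant first): 9C 8B D8 6D.
Big-endian stores the most-significant byte at the lowest address.
So the memory order matches the most-significant-first order: 9C 8B D8 6D.

9C 8B D8 6D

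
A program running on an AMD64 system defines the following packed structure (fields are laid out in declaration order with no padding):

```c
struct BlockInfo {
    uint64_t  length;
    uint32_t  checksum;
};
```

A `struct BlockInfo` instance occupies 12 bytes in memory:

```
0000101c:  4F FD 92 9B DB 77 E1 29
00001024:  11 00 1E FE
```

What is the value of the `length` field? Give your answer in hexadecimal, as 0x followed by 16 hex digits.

0x29E177DB9B92FD4F

`length` is the first field, at byte offset 0, occupying 8 bytes.
Bytes at offsets 0..7: 4F FD 92 9B DB 77 E1 29.
Little-endian stores the least-significant byte at the lowest address.
Reassemble most-significant byte first: 29 E1 77 DB 9B 92 FD 4F → 0x29E177DB9B92FD4F.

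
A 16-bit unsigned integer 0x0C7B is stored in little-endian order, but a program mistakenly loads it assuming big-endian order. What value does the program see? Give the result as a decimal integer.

Stored little-endian, the bytes at ascending addresses are 7B 0C.
Read back as big-endian, the last byte is least significant, giving 0x7B0C.
0x7B0C = 31500.

31500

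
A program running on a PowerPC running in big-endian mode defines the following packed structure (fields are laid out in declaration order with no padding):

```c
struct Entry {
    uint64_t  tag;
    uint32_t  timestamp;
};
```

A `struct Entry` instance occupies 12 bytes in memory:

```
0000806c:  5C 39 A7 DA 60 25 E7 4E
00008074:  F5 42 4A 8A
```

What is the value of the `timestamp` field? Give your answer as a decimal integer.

4114762378

`timestamp` follows `tag` (8 bytes), so it starts at byte offset 8 and occupies 4 bytes.
Bytes at offsets 8..11: F5 42 4A 8A.
In big-endian order the high byte comes first in memory.
The bytes are already most-significant first: 0xF5424A8A.
0xF5424A8A = 4114762378.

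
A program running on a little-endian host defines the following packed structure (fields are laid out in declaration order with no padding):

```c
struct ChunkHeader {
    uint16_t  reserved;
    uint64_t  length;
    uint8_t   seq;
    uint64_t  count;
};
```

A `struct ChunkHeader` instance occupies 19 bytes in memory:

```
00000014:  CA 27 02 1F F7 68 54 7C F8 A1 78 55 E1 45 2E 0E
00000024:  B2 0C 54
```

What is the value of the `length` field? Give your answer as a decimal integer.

`length` follows `reserved` (2 bytes), so it starts at byte offset 2 and occupies 8 bytes.
Bytes at offsets 2..9: 02 1F F7 68 54 7C F8 A1.
In little-endian order the low byte comes first in memory.
Reassemble most-significant byte first: A1 F8 7C 54 68 F7 1F 02 → 0xA1F87C5468F71F02.
0xA1F87C5468F71F02 = 11671215136310763266.

11671215136310763266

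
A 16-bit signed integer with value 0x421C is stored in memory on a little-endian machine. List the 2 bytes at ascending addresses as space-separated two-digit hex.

Split into bytes (most-significant first): 42 1C.
Little-endian stores the least-significant byte at the lowest address.
So at ascending addresses the bytes are 1C 42.

1C 42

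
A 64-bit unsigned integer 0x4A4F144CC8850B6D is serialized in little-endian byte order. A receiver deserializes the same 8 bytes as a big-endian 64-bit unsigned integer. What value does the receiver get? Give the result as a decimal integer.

7857521070194315082

Stored little-endian, the bytes at ascending addresses are 6D 0B 85 C8 4C 14 4F 4A.
Read back as big-endian, the last byte is least significant, giving 0x6D0B85C84C144F4A.
0x6D0B85C84C144F4A = 7857521070194315082.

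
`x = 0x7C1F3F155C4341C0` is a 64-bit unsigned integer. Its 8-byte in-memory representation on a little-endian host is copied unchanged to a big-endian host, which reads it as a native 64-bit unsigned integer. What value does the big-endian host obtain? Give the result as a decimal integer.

Stored little-endian, the bytes at ascending addresses are C0 41 43 5C 15 3F 1F 7C.
Read back as big-endian, the last byte is least significant, giving 0xC041435C153F1F7C.
0xC041435C153F1F7C = 13853427991540866940.

13853427991540866940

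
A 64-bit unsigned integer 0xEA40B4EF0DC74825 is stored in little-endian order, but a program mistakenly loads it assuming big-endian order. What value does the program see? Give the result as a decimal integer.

Stored little-endian, the bytes at ascending addresses are 25 48 C7 0D EF B4 40 EA.
Read back as big-endian, the last byte is least significant, giving 0x2548C70DEFB440EA.
0x2548C70DEFB440EA = 2686616040396570858.

2686616040396570858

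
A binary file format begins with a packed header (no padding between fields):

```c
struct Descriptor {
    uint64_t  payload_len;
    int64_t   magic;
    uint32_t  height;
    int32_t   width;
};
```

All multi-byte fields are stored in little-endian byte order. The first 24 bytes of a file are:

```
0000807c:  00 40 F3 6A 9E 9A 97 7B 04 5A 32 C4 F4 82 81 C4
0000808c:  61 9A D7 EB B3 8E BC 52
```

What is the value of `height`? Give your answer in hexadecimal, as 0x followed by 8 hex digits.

`height` follows `payload_len` (8 B), `magic` (8 B), so it starts at offset 8 + 8 = 16 and occupies 4 bytes.
Bytes at offsets 16..19: 61 9A D7 EB.
Little-endian stores the least-significant byte at the lowest address.
Reassemble most-significant byte first: EB D7 9A 61 → 0xEBD79A61.

0xEBD79A61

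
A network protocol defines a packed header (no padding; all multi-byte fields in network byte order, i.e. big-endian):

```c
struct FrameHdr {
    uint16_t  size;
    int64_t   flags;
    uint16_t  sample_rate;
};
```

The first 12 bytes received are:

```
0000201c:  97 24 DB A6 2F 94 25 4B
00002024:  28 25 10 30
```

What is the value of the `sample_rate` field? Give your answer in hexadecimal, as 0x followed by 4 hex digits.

0x1030

`sample_rate` follows `size` (2 B), `flags` (8 B), so it starts at offset 2 + 8 = 10 and occupies 2 bytes.
Bytes at offsets 10..11: 10 30.
Big-endian stores the most-significant byte at the lowest address.
The bytes are already most-significant first: 0x1030.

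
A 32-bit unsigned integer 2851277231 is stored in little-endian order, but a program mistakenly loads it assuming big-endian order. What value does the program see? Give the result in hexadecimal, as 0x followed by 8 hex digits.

2851277231 in 32-bit hexadecimal is 0xA9F309AF.
Stored little-endian, the bytes at ascending addresses are AF 09 F3 A9.
Read back as big-endian, the last byte is least significant, giving 0xAF09F3A9.

0xAF09F3A9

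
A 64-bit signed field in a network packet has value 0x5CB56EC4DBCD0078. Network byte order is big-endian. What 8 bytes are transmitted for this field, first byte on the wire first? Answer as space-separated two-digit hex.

5C B5 6E C4 DB CD 00 78

Split into bytes (most-significant first): 5C B5 6E C4 DB CD 00 78.
In big-endian order the high byte comes first in memory.
So the memory order matches the most-significant-first order: 5C B5 6E C4 DB CD 00 78.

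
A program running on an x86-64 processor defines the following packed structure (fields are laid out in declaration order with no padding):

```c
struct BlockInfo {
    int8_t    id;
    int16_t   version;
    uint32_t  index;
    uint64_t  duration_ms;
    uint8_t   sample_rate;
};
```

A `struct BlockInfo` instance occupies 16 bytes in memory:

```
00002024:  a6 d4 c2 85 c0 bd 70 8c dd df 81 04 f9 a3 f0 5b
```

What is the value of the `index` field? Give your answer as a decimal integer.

`index` follows `id` (1 B), `version` (2 B), so it starts at offset 1 + 2 = 3 and occupies 4 bytes.
Bytes at offsets 3..6: 85 C0 BD 70.
Little-endian: lowest address holds the least-significant byte.
Reassemble most-significant byte first: 70 BD C0 85 → 0x70BDC085.
0x70BDC085 = 1891483781.

1891483781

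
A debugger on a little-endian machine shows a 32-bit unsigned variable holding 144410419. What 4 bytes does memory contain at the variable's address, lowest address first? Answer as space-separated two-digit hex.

33 87 9B 08

144410419 in hexadecimal, padded to 32 bits, is 0x089B8733.
Split into bytes (most-significant first): 08 9B 87 33.
In little-endian order the low byte comes first in memory.
So at ascending addresses the bytes are 33 87 9B 08.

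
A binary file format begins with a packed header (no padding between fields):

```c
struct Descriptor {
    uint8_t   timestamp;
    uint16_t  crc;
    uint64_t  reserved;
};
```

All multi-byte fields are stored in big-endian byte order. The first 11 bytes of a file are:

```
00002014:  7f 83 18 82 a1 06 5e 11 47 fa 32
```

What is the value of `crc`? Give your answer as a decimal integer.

33560

`crc` follows `timestamp` (1 byte), so it starts at byte offset 1 and occupies 2 bytes.
Bytes at offsets 1..2: 83 18.
In big-endian order the high byte comes first in memory.
The bytes are already most-significant first: 0x8318.
0x8318 = 33560.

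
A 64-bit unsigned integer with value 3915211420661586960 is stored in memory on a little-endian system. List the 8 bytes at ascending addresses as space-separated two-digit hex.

3915211420661586960 in hexadecimal, padded to 64 bits, is 0x3655A00B1D161C10.
Split into bytes (most-significant first): 36 55 A0 0B 1D 16 1C 10.
In little-endian order the low byte comes first in memory.
So at ascending addresses the bytes are 10 1C 16 1D 0B A0 55 36.

10 1C 16 1D 0B A0 55 36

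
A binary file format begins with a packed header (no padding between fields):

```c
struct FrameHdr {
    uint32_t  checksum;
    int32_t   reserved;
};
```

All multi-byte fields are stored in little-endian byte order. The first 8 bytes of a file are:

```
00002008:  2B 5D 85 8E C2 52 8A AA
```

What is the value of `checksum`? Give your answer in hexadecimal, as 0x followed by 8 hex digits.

`checksum` is the first field, at byte offset 0, occupying 4 bytes.
Bytes at offsets 0..3: 2B 5D 85 8E.
Little-endian stores the least-significant byte at the lowest address.
Reassemble most-significant byte first: 8E 85 5D 2B → 0x8E855D2B.

0x8E855D2B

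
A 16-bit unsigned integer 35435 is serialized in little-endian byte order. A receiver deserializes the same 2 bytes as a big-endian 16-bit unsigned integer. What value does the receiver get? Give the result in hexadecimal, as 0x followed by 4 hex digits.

35435 in 16-bit hexadecimal is 0x8A6B.
Stored little-endian, the bytes at ascending addresses are 6B 8A.
Read back as big-endian, the last byte is least significant, giving 0x6B8A.

0x6B8A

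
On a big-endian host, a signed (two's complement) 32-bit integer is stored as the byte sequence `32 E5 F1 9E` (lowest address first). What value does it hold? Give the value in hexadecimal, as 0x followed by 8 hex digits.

Big-endian: lowest address holds the most-significant byte.
The bytes are already most-significant first: 0x32E5F19E.

0x32E5F19E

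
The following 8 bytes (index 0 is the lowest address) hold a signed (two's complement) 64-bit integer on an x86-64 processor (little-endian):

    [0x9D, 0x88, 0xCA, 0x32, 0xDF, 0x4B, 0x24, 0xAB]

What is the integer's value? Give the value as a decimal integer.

-6114678972060366691

Little-endian: lowest address holds the least-significant byte.
Reassemble most-significant byte first: AB 24 4B DF 32 CA 88 9D → 0xAB244BDF32CA889D.
Top bit is set, so as a signed 64-bit value this is 0xAB244BDF32CA889D − 2^64 = -6114678972060366691.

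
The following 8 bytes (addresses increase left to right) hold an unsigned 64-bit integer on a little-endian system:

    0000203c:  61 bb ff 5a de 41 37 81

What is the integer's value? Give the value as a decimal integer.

9310983177877044065

In little-endian order the low byte comes first in memory.
Reassemble most-significant byte first: 81 37 41 DE 5A FF BB 61 → 0x813741DE5AFFBB61.
0x813741DE5AFFBB61 = 9310983177877044065.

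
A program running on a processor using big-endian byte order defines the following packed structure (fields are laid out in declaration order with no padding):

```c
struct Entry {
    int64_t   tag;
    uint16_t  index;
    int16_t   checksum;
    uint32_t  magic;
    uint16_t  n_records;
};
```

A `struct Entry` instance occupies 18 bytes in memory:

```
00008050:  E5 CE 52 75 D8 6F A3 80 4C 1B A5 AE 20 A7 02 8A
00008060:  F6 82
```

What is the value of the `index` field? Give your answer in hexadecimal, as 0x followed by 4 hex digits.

`index` follows `tag` (8 bytes), so it starts at byte offset 8 and occupies 2 bytes.
Bytes at offsets 8..9: 4C 1B.
Big-endian: lowest address holds the most-significant byte.
The bytes are already most-significant first: 0x4C1B.

0x4C1B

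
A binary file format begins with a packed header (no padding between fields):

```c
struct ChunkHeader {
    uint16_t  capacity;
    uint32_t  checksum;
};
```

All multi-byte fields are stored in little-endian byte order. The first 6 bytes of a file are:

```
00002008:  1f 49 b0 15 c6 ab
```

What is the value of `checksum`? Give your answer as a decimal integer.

`checksum` follows `capacity` (2 bytes), so it starts at byte offset 2 and occupies 4 bytes.
Bytes at offsets 2..5: B0 15 C6 AB.
In little-endian order the low byte comes first in memory.
Reassemble most-significant byte first: AB C6 15 B0 → 0xABC615B0.
0xABC615B0 = 2881885616.

2881885616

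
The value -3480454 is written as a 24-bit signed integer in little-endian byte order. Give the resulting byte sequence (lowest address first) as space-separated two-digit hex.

Two's complement of -3480454 in 24 bits: 3480454 = 0x351B86; invert → 0xCAE479; add 1 → 0xCAE47A.
Split into bytes (most-significant first): CA E4 7A.
In little-endian order the low byte comes first in memory.
So at ascending addresses the bytes are 7A E4 CA.

7A E4 CA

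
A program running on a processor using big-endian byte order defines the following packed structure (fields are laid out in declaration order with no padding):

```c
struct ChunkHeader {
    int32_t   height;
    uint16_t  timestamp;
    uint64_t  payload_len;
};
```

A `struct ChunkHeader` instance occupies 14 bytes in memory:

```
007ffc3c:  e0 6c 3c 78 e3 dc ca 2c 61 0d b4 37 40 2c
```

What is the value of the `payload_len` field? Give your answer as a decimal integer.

14568125606122700844

`payload_len` follows `height` (4 B), `timestamp` (2 B), so it starts at offset 4 + 2 = 6 and occupies 8 bytes.
Bytes at offsets 6..13: CA 2C 61 0D B4 37 40 2C.
Big-endian stores the most-significant byte at the lowest address.
The bytes are already most-significant first: 0xCA2C610DB437402C.
0xCA2C610DB437402C = 14568125606122700844.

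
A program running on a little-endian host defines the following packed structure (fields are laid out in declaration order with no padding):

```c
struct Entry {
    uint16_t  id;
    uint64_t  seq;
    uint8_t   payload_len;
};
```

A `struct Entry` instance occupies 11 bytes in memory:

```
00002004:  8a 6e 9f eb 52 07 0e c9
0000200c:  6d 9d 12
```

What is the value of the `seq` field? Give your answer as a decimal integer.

11343944098505747359

`seq` follows `id` (2 bytes), so it starts at byte offset 2 and occupies 8 bytes.
Bytes at offsets 2..9: 9F EB 52 07 0E C9 6D 9D.
In little-endian order the low byte comes first in memory.
Reassemble most-significant byte first: 9D 6D C9 0E 07 52 EB 9F → 0x9D6DC90E0752EB9F.
0x9D6DC90E0752EB9F = 11343944098505747359.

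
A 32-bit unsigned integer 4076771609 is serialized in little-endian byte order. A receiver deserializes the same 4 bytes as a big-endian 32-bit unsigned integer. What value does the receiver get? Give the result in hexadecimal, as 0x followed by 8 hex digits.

0x1999FEF2

4076771609 in 32-bit hexadecimal is 0xF2FE9919.
Stored little-endian, the bytes at ascending addresses are 19 99 FE F2.
Read back as big-endian, the last byte is least significant, giving 0x1999FEF2.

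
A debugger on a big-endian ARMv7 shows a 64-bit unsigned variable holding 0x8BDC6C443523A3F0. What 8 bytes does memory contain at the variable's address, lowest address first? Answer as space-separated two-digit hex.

8B DC 6C 44 35 23 A3 F0

Split into bytes (most-significant first): 8B DC 6C 44 35 23 A3 F0.
In big-endian order the high byte comes first in memory.
So the memory order matches the most-significant-first order: 8B DC 6C 44 35 23 A3 F0.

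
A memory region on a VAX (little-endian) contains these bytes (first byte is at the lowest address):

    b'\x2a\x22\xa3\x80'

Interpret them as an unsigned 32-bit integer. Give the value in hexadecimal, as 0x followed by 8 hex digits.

0x80A3222A

Little-endian stores the least-significant byte at the lowest address.
Reassemble most-significant byte first: 80 A3 22 2A → 0x80A3222A.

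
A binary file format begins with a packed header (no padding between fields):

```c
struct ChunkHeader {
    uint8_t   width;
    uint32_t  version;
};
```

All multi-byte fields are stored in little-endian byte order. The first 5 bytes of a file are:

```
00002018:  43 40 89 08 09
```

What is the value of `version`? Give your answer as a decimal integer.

`version` follows `width` (1 byte), so it starts at byte offset 1 and occupies 4 bytes.
Bytes at offsets 1..4: 40 89 08 09.
In little-endian order the low byte comes first in memory.
Reassemble most-significant byte first: 09 08 89 40 → 0x09088940.
0x09088940 = 151554368.

151554368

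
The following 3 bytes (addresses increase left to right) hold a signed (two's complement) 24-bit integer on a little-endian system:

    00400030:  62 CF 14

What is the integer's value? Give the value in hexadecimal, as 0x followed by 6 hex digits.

0x14CF62

In little-endian order the low byte comes first in memory.
Reassemble most-significant byte first: 14 CF 62 → 0x14CF62.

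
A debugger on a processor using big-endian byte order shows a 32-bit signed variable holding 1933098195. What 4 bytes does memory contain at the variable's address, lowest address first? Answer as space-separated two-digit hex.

73 38 BC D3

1933098195 in hexadecimal, padded to 32 bits, is 0x7338BCD3.
Split into bytes (most-significant first): 73 38 BC D3.
Big-endian stores the most-significant byte at the lowest address.
So the memory order matches the most-significant-first order: 73 38 BC D3.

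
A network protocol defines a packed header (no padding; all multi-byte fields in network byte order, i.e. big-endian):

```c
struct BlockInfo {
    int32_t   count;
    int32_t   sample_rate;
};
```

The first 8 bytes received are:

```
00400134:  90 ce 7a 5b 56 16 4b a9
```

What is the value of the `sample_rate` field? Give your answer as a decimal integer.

`sample_rate` follows `count` (4 bytes), so it starts at byte offset 4 and occupies 4 bytes.
Bytes at offsets 4..7: 56 16 4B A9.
Big-endian stores the most-significant byte at the lowest address.
The bytes are already most-significant first: 0x56164BA9.
0x56164BA9 = 1444301737.

1444301737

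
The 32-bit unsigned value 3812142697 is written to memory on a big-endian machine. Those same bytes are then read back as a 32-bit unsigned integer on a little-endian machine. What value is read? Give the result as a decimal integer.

1773025507

3812142697 in 32-bit hexadecimal is 0xE338AE69.
Stored big-endian, the bytes at ascending addresses are E3 38 AE 69.
Read back as little-endian, the first byte is least significant, giving 0x69AE38E3.
0x69AE38E3 = 1773025507.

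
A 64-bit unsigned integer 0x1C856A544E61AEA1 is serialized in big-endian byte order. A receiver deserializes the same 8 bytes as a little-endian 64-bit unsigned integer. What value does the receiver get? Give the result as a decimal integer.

Stored big-endian, the bytes at ascending addresses are 1C 85 6A 54 4E 61 AE A1.
Read back as little-endian, the first byte is least significant, giving 0xA1AE614E546A851C.
0xA1AE614E546A851C = 11650356275105662236.

11650356275105662236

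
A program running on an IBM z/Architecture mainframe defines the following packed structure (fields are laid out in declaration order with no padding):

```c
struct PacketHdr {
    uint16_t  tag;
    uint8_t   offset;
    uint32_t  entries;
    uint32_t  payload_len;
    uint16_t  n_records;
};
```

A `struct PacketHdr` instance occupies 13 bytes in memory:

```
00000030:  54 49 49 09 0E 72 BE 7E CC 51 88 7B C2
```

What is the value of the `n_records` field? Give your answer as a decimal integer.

`n_records` follows `tag` (2 B), `offset` (1 B), `entries` (4 B), `payload_len` (4 B), so it starts at offset 2 + 1 + 4 + 4 = 11 and occupies 2 bytes.
Bytes at offsets 11..12: 7B C2.
Big-endian: lowest address holds the most-significant byte.
The bytes are already most-significant first: 0x7BC2.
0x7BC2 = 31682.

31682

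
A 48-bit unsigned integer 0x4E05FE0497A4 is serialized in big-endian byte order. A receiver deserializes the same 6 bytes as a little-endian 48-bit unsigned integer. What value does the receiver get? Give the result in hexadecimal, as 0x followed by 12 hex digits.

0xA49704FE054E

Stored big-endian, the bytes at ascending addresses are 4E 05 FE 04 97 A4.
Read back as little-endian, the first byte is least significant, giving 0xA49704FE054E.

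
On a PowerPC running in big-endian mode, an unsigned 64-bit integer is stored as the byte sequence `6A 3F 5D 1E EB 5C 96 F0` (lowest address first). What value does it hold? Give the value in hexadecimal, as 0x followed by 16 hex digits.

0x6A3F5D1EEB5C96F0

Big-endian stores the most-significant byte at the lowest address.
The bytes are already most-significant first: 0x6A3F5D1EEB5C96F0.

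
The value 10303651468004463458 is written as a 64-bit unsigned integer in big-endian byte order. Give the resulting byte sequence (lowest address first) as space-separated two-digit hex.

8E FD EC 6B 47 D6 93 62

10303651468004463458 in hexadecimal, padded to 64 bits, is 0x8EFDEC6B47D69362.
Split into bytes (most-significant first): 8E FD EC 6B 47 D6 93 62.
Big-endian stores the most-significant byte at the lowest address.
So the memory order matches the most-significant-first order: 8E FD EC 6B 47 D6 93 62.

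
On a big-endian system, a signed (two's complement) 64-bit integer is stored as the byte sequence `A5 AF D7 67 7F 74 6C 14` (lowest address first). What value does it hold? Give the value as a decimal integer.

-6507746097007137772

Big-endian stores the most-significant byte at the lowest address.
The bytes are already most-significant first: 0xA5AFD7677F746C14.
Top bit is set, so as a signed 64-bit value this is 0xA5AFD7677F746C14 − 2^64 = -6507746097007137772.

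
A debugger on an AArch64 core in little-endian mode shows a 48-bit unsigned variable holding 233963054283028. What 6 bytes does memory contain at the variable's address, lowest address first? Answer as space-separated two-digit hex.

233963054283028 in hexadecimal, padded to 48 bits, is 0xD4C9C4BDB914.
Split into bytes (most-significant first): D4 C9 C4 BD B9 14.
In little-endian order the low byte comes first in memory.
So at ascending addresses the bytes are 14 B9 BD C4 C9 D4.

14 B9 BD C4 C9 D4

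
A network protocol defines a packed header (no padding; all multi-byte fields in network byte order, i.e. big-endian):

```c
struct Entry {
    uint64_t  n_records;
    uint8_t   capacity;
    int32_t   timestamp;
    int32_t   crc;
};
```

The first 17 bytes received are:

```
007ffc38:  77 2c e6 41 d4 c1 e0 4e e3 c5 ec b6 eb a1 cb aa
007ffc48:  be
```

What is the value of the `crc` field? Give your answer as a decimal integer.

`crc` follows `n_records` (8 B), `capacity` (1 B), `timestamp` (4 B), so it starts at offset 8 + 1 + 4 = 13 and occupies 4 bytes.
Bytes at offsets 13..16: A1 CB AA BE.
Big-endian stores the most-significant byte at the lowest address.
The bytes are already most-significant first: 0xA1CBAABE.
Top bit is set, so as a signed 32-bit value this is 0xA1CBAABE − 2^32 = -1580488002.

-1580488002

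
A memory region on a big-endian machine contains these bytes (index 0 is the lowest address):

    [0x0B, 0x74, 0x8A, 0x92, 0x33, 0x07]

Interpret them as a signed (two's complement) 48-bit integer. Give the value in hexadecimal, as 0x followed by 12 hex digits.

0x0B748A923307

Big-endian stores the most-significant byte at the lowest address.
The bytes are already most-significant first: 0x0B748A923307.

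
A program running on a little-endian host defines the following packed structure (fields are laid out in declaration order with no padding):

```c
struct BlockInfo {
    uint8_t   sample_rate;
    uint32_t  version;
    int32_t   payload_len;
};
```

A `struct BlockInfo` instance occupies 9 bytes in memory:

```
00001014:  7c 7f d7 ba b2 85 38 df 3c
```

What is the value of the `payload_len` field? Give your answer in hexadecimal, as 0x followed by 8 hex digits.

`payload_len` follows `sample_rate` (1 B), `version` (4 B), so it starts at offset 1 + 4 = 5 and occupies 4 bytes.
Bytes at offsets 5..8: 85 38 DF 3C.
Little-endian: lowest address holds the least-significant byte.
Reassemble most-significant byte first: 3C DF 38 85 → 0x3CDF3885.

0x3CDF3885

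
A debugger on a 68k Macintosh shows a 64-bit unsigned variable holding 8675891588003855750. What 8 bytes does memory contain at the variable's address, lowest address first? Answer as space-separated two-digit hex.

78 66 F5 6E B4 C4 FD 86

8675891588003855750 in hexadecimal, padded to 64 bits, is 0x7866F56EB4C4FD86.
Split into bytes (most-significant first): 78 66 F5 6E B4 C4 FD 86.
Big-endian: lowest address holds the most-significant byte.
So the memory order matches the most-significant-first order: 78 66 F5 6E B4 C4 FD 86.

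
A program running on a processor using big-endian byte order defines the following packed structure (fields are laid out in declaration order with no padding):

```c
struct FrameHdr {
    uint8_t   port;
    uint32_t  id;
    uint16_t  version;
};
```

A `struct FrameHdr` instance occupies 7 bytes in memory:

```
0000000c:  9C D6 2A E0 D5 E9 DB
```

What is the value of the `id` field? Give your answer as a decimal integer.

3593134293

`id` follows `port` (1 byte), so it starts at byte offset 1 and occupies 4 bytes.
Bytes at offsets 1..4: D6 2A E0 D5.
Big-endian: lowest address holds the most-significant byte.
The bytes are already most-significant first: 0xD62AE0D5.
0xD62AE0D5 = 3593134293.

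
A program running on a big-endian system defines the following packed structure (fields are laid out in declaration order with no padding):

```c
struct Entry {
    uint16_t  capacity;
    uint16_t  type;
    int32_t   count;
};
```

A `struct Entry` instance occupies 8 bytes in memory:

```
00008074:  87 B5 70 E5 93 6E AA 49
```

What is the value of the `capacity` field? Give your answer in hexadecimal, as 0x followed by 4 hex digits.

0x87B5

`capacity` is the first field, at byte offset 0, occupying 2 bytes.
Bytes at offsets 0..1: 87 B5.
Big-endian: lowest address holds the most-significant byte.
The bytes are already most-significant first: 0x87B5.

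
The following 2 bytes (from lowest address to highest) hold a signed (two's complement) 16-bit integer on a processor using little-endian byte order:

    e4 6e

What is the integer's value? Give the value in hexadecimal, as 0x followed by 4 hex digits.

0x6EE4

In little-endian order the low byte comes first in memory.
Reassemble most-significant byte first: 6E E4 → 0x6EE4.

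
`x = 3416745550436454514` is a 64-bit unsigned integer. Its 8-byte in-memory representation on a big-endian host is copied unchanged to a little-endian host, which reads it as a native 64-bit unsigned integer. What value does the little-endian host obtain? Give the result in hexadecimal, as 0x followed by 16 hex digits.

3416745550436454514 in 64-bit hexadecimal is 0x2F6AB7F9B5A95072.
Stored big-endian, the bytes at ascending addresses are 2F 6A B7 F9 B5 A9 50 72.
Read back as little-endian, the first byte is least significant, giving 0x7250A9B5F9B76A2F.

0x7250A9B5F9B76A2F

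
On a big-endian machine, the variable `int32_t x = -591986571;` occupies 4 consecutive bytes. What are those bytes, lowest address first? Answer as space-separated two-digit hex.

Two's complement of -591986571 in 32 bits: 591986571 = 0x2348FF8B; invert → 0xDCB70074; add 1 → 0xDCB70075.
Split into bytes (most-significant first): DC B7 00 75.
Big-endian stores the most-significant byte at the lowest address.
So the memory order matches the most-significant-first order: DC B7 00 75.

DC B7 00 75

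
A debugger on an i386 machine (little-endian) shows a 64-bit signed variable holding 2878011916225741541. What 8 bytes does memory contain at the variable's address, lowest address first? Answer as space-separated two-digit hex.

E5 02 FA E5 96 C0 F0 27

2878011916225741541 in hexadecimal, padded to 64 bits, is 0x27F0C096E5FA02E5.
Split into bytes (most-significant first): 27 F0 C0 96 E5 FA 02 E5.
Little-endian: lowest address holds the least-significant byte.
So at ascending addresses the bytes are E5 02 FA E5 96 C0 F0 27.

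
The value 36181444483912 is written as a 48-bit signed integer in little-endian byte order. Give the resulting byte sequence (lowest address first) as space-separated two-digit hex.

36181444483912 in hexadecimal, padded to 48 bits, is 0x20E826255B48.
Split into bytes (most-significant first): 20 E8 26 25 5B 48.
Little-endian: lowest address holds the least-significant byte.
So at ascending addresses the bytes are 48 5B 25 26 E8 20.

48 5B 25 26 E8 20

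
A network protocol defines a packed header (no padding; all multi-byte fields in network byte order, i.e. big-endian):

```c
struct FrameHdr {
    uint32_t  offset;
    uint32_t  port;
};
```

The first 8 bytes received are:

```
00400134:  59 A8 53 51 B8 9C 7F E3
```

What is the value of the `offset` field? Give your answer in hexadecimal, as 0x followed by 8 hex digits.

0x59A85351

`offset` is the first field, at byte offset 0, occupying 4 bytes.
Bytes at offsets 0..3: 59 A8 53 51.
In big-endian order the high byte comes first in memory.
The bytes are already most-significant first: 0x59A85351.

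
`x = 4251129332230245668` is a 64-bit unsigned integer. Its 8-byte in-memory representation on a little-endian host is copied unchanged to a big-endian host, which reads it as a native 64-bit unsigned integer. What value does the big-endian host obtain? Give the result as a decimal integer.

4251129332230245668 in 64-bit hexadecimal is 0x3AFF0B9AADD3CD24.
Stored little-endian, the bytes at ascending addresses are 24 CD D3 AD 9A 0B FF 3A.
Read back as big-endian, the last byte is least significant, giving 0x24CDD3AD9A0BFF3A.
0x24CDD3AD9A0BFF3A = 2652008498158370618.

2652008498158370618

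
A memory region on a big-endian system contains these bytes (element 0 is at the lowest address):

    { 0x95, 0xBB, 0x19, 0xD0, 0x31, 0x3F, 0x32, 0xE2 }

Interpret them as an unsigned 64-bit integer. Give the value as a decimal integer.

10789245714266272482

Big-endian stores the most-significant byte at the lowest address.
The bytes are already most-significant first: 0x95BB19D0313F32E2.
0x95BB19D0313F32E2 = 10789245714266272482.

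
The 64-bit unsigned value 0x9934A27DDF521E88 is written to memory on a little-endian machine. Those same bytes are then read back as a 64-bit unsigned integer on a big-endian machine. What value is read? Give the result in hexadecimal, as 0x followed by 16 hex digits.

Stored little-endian, the bytes at ascending addresses are 88 1E 52 DF 7D A2 34 99.
Read back as big-endian, the last byte is least significant, giving 0x881E52DF7DA23499.

0x881E52DF7DA23499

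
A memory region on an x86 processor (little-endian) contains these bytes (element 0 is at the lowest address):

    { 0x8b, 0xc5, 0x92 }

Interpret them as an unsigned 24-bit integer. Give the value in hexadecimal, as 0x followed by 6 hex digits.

In little-endian order the low byte comes first in memory.
Reassemble most-significant byte first: 92 C5 8B → 0x92C58B.

0x92C58B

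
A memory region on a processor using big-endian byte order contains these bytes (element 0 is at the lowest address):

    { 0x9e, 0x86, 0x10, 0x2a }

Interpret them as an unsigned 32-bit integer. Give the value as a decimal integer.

2659586090

Big-endian stores the most-significant byte at the lowest address.
The bytes are already most-significant first: 0x9E86102A.
0x9E86102A = 2659586090.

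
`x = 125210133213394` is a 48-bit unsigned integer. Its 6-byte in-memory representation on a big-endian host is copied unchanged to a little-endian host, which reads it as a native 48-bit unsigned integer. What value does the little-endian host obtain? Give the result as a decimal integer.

231105810784369

125210133213394 in 48-bit hexadecimal is 0x71E0C18330D2.
Stored big-endian, the bytes at ascending addresses are 71 E0 C1 83 30 D2.
Read back as little-endian, the first byte is least significant, giving 0xD23083C1E071.
0xD23083C1E071 = 231105810784369.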